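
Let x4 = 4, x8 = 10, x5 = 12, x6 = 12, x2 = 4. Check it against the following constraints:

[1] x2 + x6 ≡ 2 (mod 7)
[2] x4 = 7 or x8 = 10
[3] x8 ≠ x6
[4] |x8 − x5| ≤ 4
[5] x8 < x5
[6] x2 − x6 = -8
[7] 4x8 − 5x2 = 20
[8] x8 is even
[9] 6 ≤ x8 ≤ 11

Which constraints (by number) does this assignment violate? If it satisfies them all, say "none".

[1] x2 + x6 = 16; 16 mod 7 = 2 — holds.
[2] x4 = 4 ≠ 7, but x8 = 10 = 10 (second disjunct) — holds.
[3] x8 = 10, x6 = 12; distinct — holds.
[4] |10 − 12| = 2; 2 ≤ 4 — holds.
[5] x8 = 10, x5 = 12; 10 < 12 — holds.
[6] x2 − x6 = 4 − 12 = -8 — holds.
[7] 4x8 − 5x2 = 4(10) − 5(4) = 20 — holds.
[8] x8 = 10 is even — holds.
[9] x8 = 10 lies in [6, 11] — holds.

The assignment satisfies every constraint.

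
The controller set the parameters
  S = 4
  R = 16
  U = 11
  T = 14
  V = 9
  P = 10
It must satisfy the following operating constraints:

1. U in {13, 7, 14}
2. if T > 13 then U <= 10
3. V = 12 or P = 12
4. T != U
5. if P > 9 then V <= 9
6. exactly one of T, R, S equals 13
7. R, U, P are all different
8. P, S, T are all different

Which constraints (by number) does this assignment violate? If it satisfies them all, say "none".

Constraints 1, 2, 3, and 6 do not hold.

1. U = 11 is not in {13, 7, 14}  false
2. T = 14 > 13, so we need U ≤ 10; but U = 11 > 10  false
3. V = 9 ≠ 12 and P = 10 ≠ 12; both disjuncts false  false
4. T = 14, U = 11; distinct  true
5. P = 10 > 9, so we need V ≤ 9; V = 9 ≤ 9  true
6. T=14, R=16, S=4; 0 of them equal 13, not exactly one  false
7. values 16, 11, 10 are pairwise distinct  true
8. values 10, 4, 14 are pairwise distinct  true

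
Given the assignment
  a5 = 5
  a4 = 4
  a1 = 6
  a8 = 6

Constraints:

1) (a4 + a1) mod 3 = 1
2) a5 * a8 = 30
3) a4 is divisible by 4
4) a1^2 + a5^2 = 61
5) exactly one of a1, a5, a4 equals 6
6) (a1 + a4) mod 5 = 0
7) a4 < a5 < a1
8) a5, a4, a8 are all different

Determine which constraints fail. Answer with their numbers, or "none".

1) a4 + a1 = 10; 10 mod 3 = 1 — holds.
2) a5 * a8 = 5 * 6 = 30 — holds.
3) 4 / 4 = 1, so 4 divides 4 — holds.
4) a1^2 + a5^2 = 6^2 + 5^2 = 36 + 25 = 61 — holds.
5) a1=6, a5=5, a4=4; 1 of them equals 6 — holds.
6) a1 + a4 = 10; 10 mod 5 = 0 — holds.
7) values 4 < 5 < 6 — holds.
8) values 5, 4, 6 are pairwise distinct — holds.

All constraints are satisfied.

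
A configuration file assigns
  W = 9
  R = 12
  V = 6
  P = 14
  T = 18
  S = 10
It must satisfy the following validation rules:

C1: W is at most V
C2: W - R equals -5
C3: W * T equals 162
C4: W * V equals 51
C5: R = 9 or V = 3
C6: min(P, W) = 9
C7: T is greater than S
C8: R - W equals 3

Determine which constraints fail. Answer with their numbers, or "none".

C1: W = 9, V = 6; 9 > 6 (want ≤)  false
C2: W - R = 9 - 12 = -3, not -5  false
C3: W * T = 9 * 18 = 162  true
C4: W * V = 9 * 6 = 54, not 51  false
C5: R = 12 ≠ 9 and V = 6 ≠ 3; both disjuncts false  false
C6: min(14, 9) = 9  true
C7: T = 18, S = 10; 18 > 10  true
C8: R - W = 12 - 9 = 3  true

Constraints 1, 2, 4, and 5 are violated.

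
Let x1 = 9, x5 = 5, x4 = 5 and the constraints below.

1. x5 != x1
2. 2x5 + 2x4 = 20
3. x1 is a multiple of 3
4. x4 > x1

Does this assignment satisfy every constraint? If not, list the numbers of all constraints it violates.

Constraint 4 is violated.

1. x5 = 5, x1 = 9; distinct — satisfied.
2. 2x5 + 2x4 = 2(5) + 2(5) = 20 — satisfied.
3. 9 / 3 = 3, so 3 divides 9 — satisfied.
4. x4 = 5, x1 = 9; 5 ≤ 9 (want >) — violated.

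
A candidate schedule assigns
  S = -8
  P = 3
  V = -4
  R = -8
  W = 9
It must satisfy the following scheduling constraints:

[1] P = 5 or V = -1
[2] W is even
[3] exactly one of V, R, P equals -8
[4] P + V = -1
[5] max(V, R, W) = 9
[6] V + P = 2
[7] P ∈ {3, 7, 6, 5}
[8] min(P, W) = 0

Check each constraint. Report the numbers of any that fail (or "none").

[1] P = 3 ≠ 5 and V = -4 ≠ -1; both disjuncts false — fails.
[2] W = 9 is odd — fails.
[3] V=-4, R=-8, P=3; 1 of them equals -8 — holds.
[4] P + V = 3 + (-4) = -1 — holds.
[5] max(-4, -8, 9) = 9 — holds.
[6] V + P = -4 + 3 = -1, not 2 — fails.
[7] P = 3 is in {3, 7, 6, 5} — holds.
[8] min(3, 9) = 3, not 0 — fails.

Constraints 1, 2, 6, 8 do not hold.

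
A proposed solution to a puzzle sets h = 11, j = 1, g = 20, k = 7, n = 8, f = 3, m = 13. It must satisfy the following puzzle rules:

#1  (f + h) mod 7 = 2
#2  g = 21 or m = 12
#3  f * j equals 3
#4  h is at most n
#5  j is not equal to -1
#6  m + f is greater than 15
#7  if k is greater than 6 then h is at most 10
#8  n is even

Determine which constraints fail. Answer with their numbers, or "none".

Constraints 1, 2, 4, 7 are violated.

#1 f + h = 14; 14 mod 7 = 0, not 2  FAIL
#2 g = 20 ≠ 21 and m = 13 ≠ 12; both disjuncts false  FAIL
#3 f * j = 3 * 1 = 3  OK
#4 h = 11, n = 8; 11 > 8 (want ≤)  FAIL
#5 j = 1, and 1 ≠ -1  OK
#6 m + f = 13 + 3 = 16; 16 > 15  OK
#7 k = 7 > 6, so we need h ≤ 10; but h = 11 > 10  FAIL
#8 n = 8 is even  OK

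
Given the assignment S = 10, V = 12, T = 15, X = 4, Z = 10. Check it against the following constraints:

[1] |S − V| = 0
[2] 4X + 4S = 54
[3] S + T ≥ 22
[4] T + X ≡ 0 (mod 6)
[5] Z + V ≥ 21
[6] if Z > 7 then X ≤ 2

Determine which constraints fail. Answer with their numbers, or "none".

[1] |10 − 12| = 2, not 0 — does not hold.
[2] 4X + 4S = 4(4) + 4(10) = 56, not 54 — does not hold.
[3] S + T = 10 + 15 = 25; 25 ≥ 22 — holds.
[4] T + X = 19; 19 mod 6 = 1, not 0 — does not hold.
[5] Z + V = 10 + 12 = 22; 22 ≥ 21 — holds.
[6] Z = 10 > 7, so we need X ≤ 2; but X = 4 > 2 — does not hold.

The assignment fails constraints 1, 2, 4, and 6.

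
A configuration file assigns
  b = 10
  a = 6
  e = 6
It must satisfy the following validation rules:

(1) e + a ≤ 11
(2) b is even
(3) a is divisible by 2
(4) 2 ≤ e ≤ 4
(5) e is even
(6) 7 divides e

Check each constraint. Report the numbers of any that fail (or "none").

The assignment fails constraints 1, 4, 6.

(1) e + a = 6 + 6 = 12; 12 > 11, bound 11 not met  false
(2) b = 10 is even  true
(3) 6 / 2 = 3, so 2 divides 6  true
(4) e = 6 is outside [2, 4]  false
(5) e = 6 is even  true
(6) 6 = 7×0 + 6, so 7 does not divide 6  false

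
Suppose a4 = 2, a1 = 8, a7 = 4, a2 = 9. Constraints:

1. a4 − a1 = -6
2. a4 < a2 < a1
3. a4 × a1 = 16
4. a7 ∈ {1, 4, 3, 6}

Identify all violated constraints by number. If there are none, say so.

Constraint 2 does not hold.

1. a4 − a1 = 2 − 8 = -6 — OK.
2. values 2, 9, 8; a2 = 9 is not < a1 = 8 — violated.
3. a4 × a1 = 2 × 8 = 16 — OK.
4. a7 = 4 is in {1, 4, 3, 6} — OK.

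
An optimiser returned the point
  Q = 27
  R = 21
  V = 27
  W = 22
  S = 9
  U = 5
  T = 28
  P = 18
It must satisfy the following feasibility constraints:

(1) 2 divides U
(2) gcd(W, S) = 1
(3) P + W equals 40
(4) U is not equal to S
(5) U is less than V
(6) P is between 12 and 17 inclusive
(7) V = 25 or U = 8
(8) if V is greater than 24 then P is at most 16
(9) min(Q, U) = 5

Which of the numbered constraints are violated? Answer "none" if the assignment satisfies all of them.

(1) 5 = 2*2 + 1, so 2 does not divide 5  FAIL
(2) gcd(22, 9) = 1  OK
(3) P + W = 18 + 22 = 40  OK
(4) U = 5, S = 9; distinct  OK
(5) U = 5, V = 27; 5 < 27  OK
(6) P = 18 is outside [12, 17]  FAIL
(7) V = 27 ≠ 25 and U = 5 ≠ 8; both disjuncts false  FAIL
(8) V = 27 > 24, so we need P ≤ 16; but P = 18 > 16  FAIL
(9) min(27, 5) = 5  OK

Constraints 1, 6, 7, and 8 are violated.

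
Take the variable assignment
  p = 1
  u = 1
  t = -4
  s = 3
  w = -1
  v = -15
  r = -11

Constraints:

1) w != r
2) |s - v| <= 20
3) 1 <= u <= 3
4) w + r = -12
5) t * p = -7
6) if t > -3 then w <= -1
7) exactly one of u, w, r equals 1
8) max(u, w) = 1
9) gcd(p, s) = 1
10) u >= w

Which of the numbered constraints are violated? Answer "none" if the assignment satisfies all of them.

Constraint 5 does not hold.

1) w = -1, r = -11; distinct  true
2) |3 - (-15)| = 18; 18 ≤ 20  true
3) u = 1 lies in [1, 3]  true
4) w + r = -1 + (-11) = -12  true
5) t * p = -4 * 1 = -4, not -7  false
6) t = -4, not > -3; antecedent false, conditional vacuously true  true
7) u=1, w=-1, r=-11; 1 of them equals 1  true
8) max(1, -1) = 1  true
9) gcd(1, 3) = 1  true
10) u = 1, w = -1; 1 ≥ -1  true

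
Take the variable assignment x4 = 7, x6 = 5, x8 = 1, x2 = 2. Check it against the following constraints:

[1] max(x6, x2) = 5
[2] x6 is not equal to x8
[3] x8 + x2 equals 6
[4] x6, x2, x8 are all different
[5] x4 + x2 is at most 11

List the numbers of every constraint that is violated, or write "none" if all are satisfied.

[1] max(5, 2) = 5  ✓
[2] x6 = 5, x8 = 1; distinct  ✓
[3] x8 + x2 = 1 + 2 = 3, not 6  ✗
[4] values 5, 2, 1 are pairwise distinct  ✓
[5] x4 + x2 = 7 + 2 = 9; 9 ≤ 11  ✓

The assignment fails constraint 3.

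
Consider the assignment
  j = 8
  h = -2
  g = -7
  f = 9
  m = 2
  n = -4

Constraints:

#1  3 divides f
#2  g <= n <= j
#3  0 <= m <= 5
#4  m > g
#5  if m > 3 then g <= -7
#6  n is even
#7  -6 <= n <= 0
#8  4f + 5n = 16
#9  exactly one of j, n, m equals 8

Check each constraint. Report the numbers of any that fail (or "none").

All constraints are satisfied.

#1 9 / 3 = 3, so 3 divides 9  true
#2 values -7 <= -4 <= 8  true
#3 m = 2 lies in [0, 5]  true
#4 m = 2, g = -7; 2 > -7  true
#5 m = 2, not > 3; antecedent false, conditional vacuously true  true
#6 n = -4 is even  true
#7 n = -4 lies in [-6, 0]  true
#8 4f + 5n = 4(9) + 5(-4) = 16  true
#9 j=8, n=-4, m=2; 1 of them equals 8  true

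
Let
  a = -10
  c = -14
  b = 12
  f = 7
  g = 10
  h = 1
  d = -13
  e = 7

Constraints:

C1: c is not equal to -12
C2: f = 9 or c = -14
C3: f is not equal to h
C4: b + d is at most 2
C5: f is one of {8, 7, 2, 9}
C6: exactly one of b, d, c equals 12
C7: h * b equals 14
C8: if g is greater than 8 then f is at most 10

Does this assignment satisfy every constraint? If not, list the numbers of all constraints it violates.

The assignment fails constraint 7.

C1: c = -14, and -14 ≠ -12 — holds.
C2: f = 7 ≠ 9, but c = -14 = -14 (second disjunct) — holds.
C3: f = 7, h = 1; distinct — holds.
C4: b + d = 12 + (-13) = -1; -1 ≤ 2 — holds.
C5: f = 7 is in {8, 7, 2, 9} — holds.
C6: b=12, d=-13, c=-14; 1 of them equals 12 — holds.
C7: h * b = 1 * 12 = 12, not 14 — does not hold.
C8: g = 10 > 8, so we need f ≤ 10; f = 7 ≤ 10 — holds.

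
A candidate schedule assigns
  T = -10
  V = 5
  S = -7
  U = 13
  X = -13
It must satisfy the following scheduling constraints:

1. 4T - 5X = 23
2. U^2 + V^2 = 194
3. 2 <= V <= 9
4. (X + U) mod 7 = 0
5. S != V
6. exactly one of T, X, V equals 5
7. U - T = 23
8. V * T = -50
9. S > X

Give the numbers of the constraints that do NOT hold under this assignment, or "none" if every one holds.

1. 4T - 5X = 4(-10) - 5(-13) = 25, not 23  false
2. U^2 + V^2 = 13^2 + 5^2 = 169 + 25 = 194  true
3. V = 5 lies in [2, 9]  true
4. X + U = 0; 0 mod 7 = 0  true
5. S = -7, V = 5; distinct  true
6. T=-10, X=-13, V=5; 1 of them equals 5  true
7. U - T = 13 - (-10) = 23  true
8. V * T = 5 * (-10) = -50  true
9. S = -7, X = -13; -7 > -13  true

Constraint 1 does not hold.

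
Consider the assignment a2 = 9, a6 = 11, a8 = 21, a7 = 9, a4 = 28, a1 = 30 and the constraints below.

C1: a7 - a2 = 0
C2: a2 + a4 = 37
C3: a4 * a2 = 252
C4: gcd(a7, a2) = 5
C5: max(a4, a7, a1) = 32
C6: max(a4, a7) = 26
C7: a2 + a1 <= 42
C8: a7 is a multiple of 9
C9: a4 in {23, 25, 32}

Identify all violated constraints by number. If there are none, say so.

C1: a7 - a2 = 9 - 9 = 0 — holds.
C2: a2 + a4 = 9 + 28 = 37 — holds.
C3: a4 * a2 = 28 * 9 = 252 — holds.
C4: gcd(9, 9) = 9, not 5 — fails.
C5: max(28, 9, 30) = 30, not 32 — fails.
C6: max(28, 9) = 28, not 26 — fails.
C7: a2 + a1 = 9 + 30 = 39; 39 ≤ 42 — holds.
C8: 9 / 9 = 1, so 9 divides 9 — holds.
C9: a4 = 28 is not in {23, 25, 32} — fails.

The assignment fails constraints 4, 5, 6, 9.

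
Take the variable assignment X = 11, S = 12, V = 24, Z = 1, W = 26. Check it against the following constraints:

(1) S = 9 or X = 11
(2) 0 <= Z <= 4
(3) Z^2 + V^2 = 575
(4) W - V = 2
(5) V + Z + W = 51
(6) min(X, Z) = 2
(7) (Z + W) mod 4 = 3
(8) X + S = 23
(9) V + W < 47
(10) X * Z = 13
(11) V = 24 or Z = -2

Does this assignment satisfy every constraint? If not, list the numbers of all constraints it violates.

Constraints 3, 6, 9, and 10 are violated.

(1) S = 12 ≠ 9, but X = 11 = 11 (second disjunct) — holds.
(2) Z = 1 lies in [0, 4] — holds.
(3) Z^2 + V^2 = 1^2 + 24^2 = 1 + 576 = 577, not 575 — fails.
(4) W - V = 26 - 24 = 2 — holds.
(5) V + Z + W = 24 + 1 + 26 = 51 — holds.
(6) min(11, 1) = 1, not 2 — fails.
(7) Z + W = 27; 27 mod 4 = 3 — holds.
(8) X + S = 11 + 12 = 23 — holds.
(9) V + W = 24 + 26 = 50; 50 ≥ 47, bound 47 not met — fails.
(10) X * Z = 11 * 1 = 11, not 13 — fails.
(11) V = 24 = 24 (first disjunct) — holds.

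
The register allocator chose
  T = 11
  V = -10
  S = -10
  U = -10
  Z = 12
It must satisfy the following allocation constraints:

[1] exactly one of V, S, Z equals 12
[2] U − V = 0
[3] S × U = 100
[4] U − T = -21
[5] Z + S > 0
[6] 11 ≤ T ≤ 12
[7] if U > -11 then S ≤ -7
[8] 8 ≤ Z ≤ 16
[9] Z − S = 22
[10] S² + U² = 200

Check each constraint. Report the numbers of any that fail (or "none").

[1] V=-10, S=-10, Z=12; 1 of them equals 12  ✔
[2] U − V = -10 − (-10) = 0  ✔
[3] S × U = -10 × (-10) = 100  ✔
[4] U − T = -10 − 11 = -21  ✔
[5] Z + S = 12 + (-10) = 2; 2 > 0  ✔
[6] T = 11 lies in [11, 12]  ✔
[7] U = -10 > -11, so we need S ≤ -7; S = -10 ≤ -7  ✔
[8] Z = 12 lies in [8, 16]  ✔
[9] Z − S = 12 − (-10) = 22  ✔
[10] S² + U² = (-10)² + (-10)² = 100 + 100 = 200  ✔

The assignment satisfies every constraint.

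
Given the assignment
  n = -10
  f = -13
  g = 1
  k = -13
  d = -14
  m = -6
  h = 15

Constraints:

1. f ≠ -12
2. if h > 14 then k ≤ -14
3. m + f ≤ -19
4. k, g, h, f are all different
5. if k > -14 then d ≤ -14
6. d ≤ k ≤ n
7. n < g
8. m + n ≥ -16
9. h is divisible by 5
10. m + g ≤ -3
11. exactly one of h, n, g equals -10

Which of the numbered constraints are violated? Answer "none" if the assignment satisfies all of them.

Constraints 2 and 4 are violated.

1. f = -13, and -13 ≠ -12 — holds.
2. h = 15 > 14, so we need k ≤ -14; but k = -13 > -14 — fails.
3. m + f = -6 + (-13) = -19; -19 ≤ -19 — holds.
4. k = f = -13, not all different — fails.
5. k = -13 > -14, so we need d ≤ -14; d = -14 ≤ -14 — holds.
6. values -14 ≤ -13 ≤ -10 — holds.
7. n = -10, g = 1; -10 < 1 — holds.
8. m + n = -6 + (-10) = -16; -16 ≥ -16 — holds.
9. 15 / 5 = 3, so 5 divides 15 — holds.
10. m + g = -6 + 1 = -5; -5 ≤ -3 — holds.
11. h=15, n=-10, g=1; 1 of them equals -10 — holds.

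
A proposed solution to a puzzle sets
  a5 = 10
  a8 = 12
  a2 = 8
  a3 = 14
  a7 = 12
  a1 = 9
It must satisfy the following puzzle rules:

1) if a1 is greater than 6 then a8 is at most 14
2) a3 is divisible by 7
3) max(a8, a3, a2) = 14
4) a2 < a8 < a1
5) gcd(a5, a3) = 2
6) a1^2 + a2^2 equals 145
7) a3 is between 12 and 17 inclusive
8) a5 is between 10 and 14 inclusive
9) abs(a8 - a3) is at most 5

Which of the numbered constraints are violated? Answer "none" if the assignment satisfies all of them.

Constraint 4 does not hold.

1) a1 = 9 > 6, so we need a8 ≤ 14; a8 = 12 ≤ 14 — satisfied.
2) 14 / 7 = 2, so 7 divides 14 — satisfied.
3) max(12, 14, 8) = 14 — satisfied.
4) values 8, 12, 9; a8 = 12 is not < a1 = 9 — violated.
5) gcd(10, 14) = 2 — satisfied.
6) a1^2 + a2^2 = 9^2 + 8^2 = 81 + 64 = 145 — satisfied.
7) a3 = 14 lies in [12, 17] — satisfied.
8) a5 = 10 lies in [10, 14] — satisfied.
9) abs(12 - 14) = 2; 2 ≤ 5 — satisfied.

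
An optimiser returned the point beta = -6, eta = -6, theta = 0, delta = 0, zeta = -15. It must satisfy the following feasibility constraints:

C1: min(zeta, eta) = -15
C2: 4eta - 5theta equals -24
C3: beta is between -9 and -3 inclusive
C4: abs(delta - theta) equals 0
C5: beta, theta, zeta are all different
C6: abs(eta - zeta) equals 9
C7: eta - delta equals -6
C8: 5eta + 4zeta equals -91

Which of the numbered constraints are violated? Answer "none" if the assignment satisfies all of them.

Violated: 8.

C1: min(-15, -6) = -15 — satisfied.
C2: 4eta - 5theta = 4(-6) - 5(0) = -24 — satisfied.
C3: beta = -6 lies in [-9, -3] — satisfied.
C4: abs(0 - 0) = 0 — satisfied.
C5: values -6, 0, -15 are pairwise distinct — satisfied.
C6: abs(-6 - (-15)) = 9 — satisfied.
C7: eta - delta = -6 - 0 = -6 — satisfied.
C8: 5eta + 4zeta = 5(-6) + 4(-15) = -90, not -91 — violated.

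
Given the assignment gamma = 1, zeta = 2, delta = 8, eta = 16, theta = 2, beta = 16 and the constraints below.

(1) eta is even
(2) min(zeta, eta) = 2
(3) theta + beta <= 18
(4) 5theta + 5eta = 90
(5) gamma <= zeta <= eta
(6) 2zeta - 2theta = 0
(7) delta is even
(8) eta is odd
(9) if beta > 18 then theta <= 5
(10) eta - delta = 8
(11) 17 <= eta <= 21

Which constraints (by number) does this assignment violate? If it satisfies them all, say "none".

Constraints 8 and 11 do not hold.

(1) eta = 16 is even — satisfied.
(2) min(2, 16) = 2 — satisfied.
(3) theta + beta = 2 + 16 = 18; 18 ≤ 18 — satisfied.
(4) 5theta + 5eta = 5(2) + 5(16) = 90 — satisfied.
(5) values 1 <= 2 <= 16 — satisfied.
(6) 2zeta - 2theta = 2(2) - 2(2) = 0 — satisfied.
(7) delta = 8 is even — satisfied.
(8) eta = 16 is even — violated.
(9) beta = 16, not > 18; antecedent false, conditional vacuously true — satisfied.
(10) eta - delta = 16 - 8 = 8 — satisfied.
(11) eta = 16 is outside [17, 21] — violated.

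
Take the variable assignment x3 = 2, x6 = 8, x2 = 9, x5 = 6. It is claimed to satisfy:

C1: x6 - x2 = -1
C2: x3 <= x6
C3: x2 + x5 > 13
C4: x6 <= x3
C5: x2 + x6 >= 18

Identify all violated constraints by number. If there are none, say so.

Constraints 4, 5 are violated.

C1: x6 - x2 = 8 - 9 = -1 — holds.
C2: x3 = 2, x6 = 8; 2 ≤ 8 — holds.
C3: x2 + x5 = 9 + 6 = 15; 15 > 13 — holds.
C4: x6 = 8, x3 = 2; 8 > 2 (want ≤) — fails.
C5: x2 + x6 = 9 + 8 = 17; 17 < 18, bound 18 not met — fails.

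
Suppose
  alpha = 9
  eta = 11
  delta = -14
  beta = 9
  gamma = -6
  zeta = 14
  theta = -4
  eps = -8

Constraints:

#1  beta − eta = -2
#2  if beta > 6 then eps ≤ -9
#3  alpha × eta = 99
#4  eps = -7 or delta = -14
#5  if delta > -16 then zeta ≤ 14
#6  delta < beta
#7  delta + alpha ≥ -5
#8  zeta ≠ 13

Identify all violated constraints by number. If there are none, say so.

Violated: 2.

#1 beta − eta = 9 − 11 = -2  holds
#2 beta = 9 > 6, so we need eps ≤ -9; but eps = -8 > -9  fails
#3 alpha × eta = 9 × 11 = 99  holds
#4 eps = -8 ≠ -7, but delta = -14 = -14 (second disjunct)  holds
#5 delta = -14 > -16, so we need zeta ≤ 14; zeta = 14 ≤ 14  holds
#6 delta = -14, beta = 9; -14 < 9  holds
#7 delta + alpha = -14 + 9 = -5; -5 ≥ -5  holds
#8 zeta = 14, and 14 ≠ 13  holds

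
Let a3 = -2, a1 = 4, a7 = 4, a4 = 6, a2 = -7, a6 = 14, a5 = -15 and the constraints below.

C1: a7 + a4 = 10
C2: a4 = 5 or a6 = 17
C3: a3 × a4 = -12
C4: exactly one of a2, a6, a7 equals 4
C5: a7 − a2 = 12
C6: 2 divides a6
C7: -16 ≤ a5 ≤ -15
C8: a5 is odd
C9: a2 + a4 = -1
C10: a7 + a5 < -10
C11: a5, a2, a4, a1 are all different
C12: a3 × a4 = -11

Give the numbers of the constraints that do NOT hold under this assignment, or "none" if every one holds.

No — constraints 2, 5, 12 are not satisfied.

C1: a7 + a4 = 4 + 6 = 10 — OK.
C2: a4 = 6 ≠ 5 and a6 = 14 ≠ 17; both disjuncts false — violated.
C3: a3 × a4 = -2 × 6 = -12 — OK.
C4: a2=-7, a6=14, a7=4; 1 of them equals 4 — OK.
C5: a7 − a2 = 4 − (-7) = 11, not 12 — violated.
C6: 14 / 2 = 7, so 2 divides 14 — OK.
C7: a5 = -15 lies in [-16, -15] — OK.
C8: a5 = -15 is odd — OK.
C9: a2 + a4 = -7 + 6 = -1 — OK.
C10: a7 + a5 = 4 + (-15) = -11; -11 < -10 — OK.
C11: values -15, -7, 6, 4 are pairwise distinct — OK.
C12: a3 × a4 = -2 × 6 = -12, not -11 — violated.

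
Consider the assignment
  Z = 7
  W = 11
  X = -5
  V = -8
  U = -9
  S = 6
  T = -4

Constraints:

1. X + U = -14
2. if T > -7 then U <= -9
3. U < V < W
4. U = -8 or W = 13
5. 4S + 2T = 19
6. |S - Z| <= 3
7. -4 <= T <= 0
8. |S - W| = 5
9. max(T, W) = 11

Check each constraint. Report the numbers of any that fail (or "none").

Constraints 4, 5 do not hold.

1. X + U = -5 + (-9) = -14 — OK.
2. T = -4 > -7, so we need U ≤ -9; U = -9 ≤ -9 — OK.
3. values -9 < -8 < 11 — OK.
4. U = -9 ≠ -8 and W = 11 ≠ 13; both disjuncts false — violated.
5. 4S + 2T = 4(6) + 2(-4) = 16, not 19 — violated.
6. |6 - 7| = 1; 1 ≤ 3 — OK.
7. T = -4 lies in [-4, 0] — OK.
8. |6 - 11| = 5 — OK.
9. max(-4, 11) = 11 — OK.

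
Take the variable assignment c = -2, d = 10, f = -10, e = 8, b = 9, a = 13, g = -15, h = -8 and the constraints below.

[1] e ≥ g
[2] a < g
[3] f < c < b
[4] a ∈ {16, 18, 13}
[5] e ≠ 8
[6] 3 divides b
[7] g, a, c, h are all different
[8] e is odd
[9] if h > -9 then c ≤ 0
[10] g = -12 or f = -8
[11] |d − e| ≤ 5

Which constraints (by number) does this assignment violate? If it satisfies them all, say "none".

[1] e = 8, g = -15; 8 ≥ -15 — holds.
[2] a = 13, g = -15; 13 ≥ -15 (want <) — does not hold.
[3] values -10 < -2 < 9 — holds.
[4] a = 13 is in {16, 18, 13} — holds.
[5] e = 8, but 8 is required to differ — does not hold.
[6] 9 / 3 = 3, so 3 divides 9 — holds.
[7] values -15, 13, -2, -8 are pairwise distinct — holds.
[8] e = 8 is even — does not hold.
[9] h = -8 > -9, so we need c ≤ 0; c = -2 ≤ 0 — holds.
[10] g = -15 ≠ -12 and f = -10 ≠ -8; both disjuncts false — does not hold.
[11] |10 − 8| = 2; 2 ≤ 5 — holds.

No — constraints 2, 5, 8, and 10 are not satisfied.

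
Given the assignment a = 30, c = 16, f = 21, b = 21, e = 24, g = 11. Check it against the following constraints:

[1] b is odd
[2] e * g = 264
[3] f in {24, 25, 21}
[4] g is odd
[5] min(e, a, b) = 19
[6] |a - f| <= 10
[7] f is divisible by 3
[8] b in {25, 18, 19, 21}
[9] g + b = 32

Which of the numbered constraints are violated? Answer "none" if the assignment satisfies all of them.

[1] b = 21 is odd  ✓
[2] e * g = 24 * 11 = 264  ✓
[3] f = 21 is in {24, 25, 21}  ✓
[4] g = 11 is odd  ✓
[5] min(24, 30, 21) = 21, not 19  ✗
[6] |30 - 21| = 9; 9 ≤ 10  ✓
[7] 21 / 3 = 7, so 3 divides 21  ✓
[8] b = 21 is in {25, 18, 19, 21}  ✓
[9] g + b = 11 + 21 = 32  ✓

Violated: 5.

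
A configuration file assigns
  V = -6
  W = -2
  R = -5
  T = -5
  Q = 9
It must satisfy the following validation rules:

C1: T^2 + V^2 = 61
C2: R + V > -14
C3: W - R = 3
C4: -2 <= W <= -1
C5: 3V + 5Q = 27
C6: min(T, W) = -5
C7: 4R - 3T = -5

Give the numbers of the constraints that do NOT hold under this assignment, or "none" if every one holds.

C1: T^2 + V^2 = (-5)^2 + (-6)^2 = 25 + 36 = 61 — holds.
C2: R + V = -5 + (-6) = -11; -11 > -14 — holds.
C3: W - R = -2 - (-5) = 3 — holds.
C4: W = -2 lies in [-2, -1] — holds.
C5: 3V + 5Q = 3(-6) + 5(9) = 27 — holds.
C6: min(-5, -2) = -5 — holds.
C7: 4R - 3T = 4(-5) - 3(-5) = -5 — holds.

Yes — all constraints hold.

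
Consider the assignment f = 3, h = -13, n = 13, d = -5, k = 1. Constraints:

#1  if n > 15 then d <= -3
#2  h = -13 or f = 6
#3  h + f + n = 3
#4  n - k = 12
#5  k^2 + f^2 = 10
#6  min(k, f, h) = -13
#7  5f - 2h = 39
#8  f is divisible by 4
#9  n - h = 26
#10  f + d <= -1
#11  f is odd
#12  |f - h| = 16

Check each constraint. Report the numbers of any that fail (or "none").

#1 n = 13, not > 15; antecedent false, conditional vacuously true — satisfied.
#2 h = -13 = -13 (first disjunct) — satisfied.
#3 h + f + n = -13 + 3 + 13 = 3 — satisfied.
#4 n - k = 13 - 1 = 12 — satisfied.
#5 k^2 + f^2 = 1^2 + 3^2 = 1 + 9 = 10 — satisfied.
#6 min(1, 3, -13) = -13 — satisfied.
#7 5f - 2h = 5(3) - 2(-13) = 41, not 39 — violated.
#8 3 = 4*0 + 3, so 4 does not divide 3 — violated.
#9 n - h = 13 - (-13) = 26 — satisfied.
#10 f + d = 3 + (-5) = -2; -2 ≤ -1 — satisfied.
#11 f = 3 is odd — satisfied.
#12 |3 - (-13)| = 16 — satisfied.

The assignment fails constraints 7 and 8.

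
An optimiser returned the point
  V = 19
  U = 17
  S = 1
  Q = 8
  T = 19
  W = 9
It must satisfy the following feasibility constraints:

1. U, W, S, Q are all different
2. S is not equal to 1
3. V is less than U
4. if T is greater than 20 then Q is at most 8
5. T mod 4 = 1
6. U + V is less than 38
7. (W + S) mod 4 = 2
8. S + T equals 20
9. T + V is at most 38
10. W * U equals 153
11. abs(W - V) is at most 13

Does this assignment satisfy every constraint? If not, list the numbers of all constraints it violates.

1. values 17, 9, 1, 8 are pairwise distinct  holds
2. S = 1, but 1 is required to differ  fails
3. V = 19, U = 17; 19 ≥ 17 (want <)  fails
4. T = 19, not > 20; antecedent false, conditional vacuously true  holds
5. 19 mod 4 = 3, not 1  fails
6. U + V = 17 + 19 = 36; 36 < 38  holds
7. W + S = 10; 10 mod 4 = 2  holds
8. S + T = 1 + 19 = 20  holds
9. T + V = 19 + 19 = 38; 38 ≤ 38  holds
10. W * U = 9 * 17 = 153  holds
11. abs(9 - 19) = 10; 10 ≤ 13  holds

No — constraints 2, 3, and 5 are not satisfied.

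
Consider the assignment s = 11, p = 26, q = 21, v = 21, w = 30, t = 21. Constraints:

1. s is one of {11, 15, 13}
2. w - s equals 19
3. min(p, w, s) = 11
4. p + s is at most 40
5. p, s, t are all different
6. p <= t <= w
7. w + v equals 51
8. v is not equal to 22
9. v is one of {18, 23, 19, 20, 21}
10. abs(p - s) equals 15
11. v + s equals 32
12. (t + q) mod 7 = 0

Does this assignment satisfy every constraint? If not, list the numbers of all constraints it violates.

Constraint 6 does not hold.

1. s = 11 is in {11, 15, 13}  holds
2. w - s = 30 - 11 = 19  holds
3. min(26, 30, 11) = 11  holds
4. p + s = 26 + 11 = 37; 37 ≤ 40  holds
5. values 26, 11, 21 are pairwise distinct  holds
6. values 26, 21, 30; p = 26 is not <= t = 21  fails
7. w + v = 30 + 21 = 51  holds
8. v = 21, and 21 ≠ 22  holds
9. v = 21 is in {18, 23, 19, 20, 21}  holds
10. abs(26 - 11) = 15  holds
11. v + s = 21 + 11 = 32  holds
12. t + q = 42; 42 mod 7 = 0  holds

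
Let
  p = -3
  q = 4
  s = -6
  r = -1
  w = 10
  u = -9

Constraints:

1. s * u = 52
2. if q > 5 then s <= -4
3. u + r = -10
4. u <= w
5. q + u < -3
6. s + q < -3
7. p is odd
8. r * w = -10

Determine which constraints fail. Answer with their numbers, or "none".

1. s * u = -6 * (-9) = 54, not 52  FAIL
2. q = 4, not > 5; antecedent false, conditional vacuously true  OK
3. u + r = -9 + (-1) = -10  OK
4. u = -9, w = 10; -9 ≤ 10  OK
5. q + u = 4 + (-9) = -5; -5 < -3  OK
6. s + q = -6 + 4 = -2; -2 ≥ -3, bound -3 not met  FAIL
7. p = -3 is odd  OK
8. r * w = -1 * 10 = -10  OK

Constraints 1 and 6 do not hold.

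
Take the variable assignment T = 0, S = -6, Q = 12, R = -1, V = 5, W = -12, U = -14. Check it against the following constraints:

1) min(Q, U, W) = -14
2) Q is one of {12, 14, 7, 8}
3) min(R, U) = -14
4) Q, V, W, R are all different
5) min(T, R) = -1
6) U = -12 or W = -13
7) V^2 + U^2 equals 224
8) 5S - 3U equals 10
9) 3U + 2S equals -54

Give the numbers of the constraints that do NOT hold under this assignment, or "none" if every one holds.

Constraints 6, 7, 8 are violated.

1) min(12, -14, -12) = -14 — holds.
2) Q = 12 is in {12, 14, 7, 8} — holds.
3) min(-1, -14) = -14 — holds.
4) values 12, 5, -12, -1 are pairwise distinct — holds.
5) min(0, -1) = -1 — holds.
6) U = -14 ≠ -12 and W = -12 ≠ -13; both disjuncts false — fails.
7) V^2 + U^2 = 5^2 + (-14)^2 = 25 + 196 = 221, not 224 — fails.
8) 5S - 3U = 5(-6) - 3(-14) = 12, not 10 — fails.
9) 3U + 2S = 3(-14) + 2(-6) = -54 — holds.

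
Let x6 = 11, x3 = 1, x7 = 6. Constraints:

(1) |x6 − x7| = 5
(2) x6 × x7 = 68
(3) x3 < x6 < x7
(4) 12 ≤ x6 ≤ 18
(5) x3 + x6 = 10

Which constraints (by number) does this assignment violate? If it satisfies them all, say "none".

(1) |11 − 6| = 5  yes
(2) x6 × x7 = 11 × 6 = 66, not 68  no
(3) values 1, 11, 6; x6 = 11 is not < x7 = 6  no
(4) x6 = 11 is outside [12, 18]  no
(5) x3 + x6 = 1 + 11 = 12, not 10  no

The assignment fails constraints 2, 3, 4, 5.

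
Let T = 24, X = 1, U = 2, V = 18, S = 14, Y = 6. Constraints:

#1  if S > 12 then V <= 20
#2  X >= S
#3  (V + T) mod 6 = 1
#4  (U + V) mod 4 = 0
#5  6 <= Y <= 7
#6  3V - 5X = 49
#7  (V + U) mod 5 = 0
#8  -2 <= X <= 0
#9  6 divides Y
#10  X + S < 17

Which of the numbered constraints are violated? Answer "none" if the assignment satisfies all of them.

Constraints 2, 3, 8 are violated.

#1 S = 14 > 12, so we need V ≤ 20; V = 18 ≤ 20  ✔
#2 X = 1, S = 14; 1 < 14 (want ≥)  ✘
#3 V + T = 42; 42 mod 6 = 0, not 1  ✘
#4 U + V = 20; 20 mod 4 = 0  ✔
#5 Y = 6 lies in [6, 7]  ✔
#6 3V - 5X = 3(18) - 5(1) = 49  ✔
#7 V + U = 20; 20 mod 5 = 0  ✔
#8 X = 1 is outside [-2, 0]  ✘
#9 6 / 6 = 1, so 6 divides 6  ✔
#10 X + S = 1 + 14 = 15; 15 < 17  ✔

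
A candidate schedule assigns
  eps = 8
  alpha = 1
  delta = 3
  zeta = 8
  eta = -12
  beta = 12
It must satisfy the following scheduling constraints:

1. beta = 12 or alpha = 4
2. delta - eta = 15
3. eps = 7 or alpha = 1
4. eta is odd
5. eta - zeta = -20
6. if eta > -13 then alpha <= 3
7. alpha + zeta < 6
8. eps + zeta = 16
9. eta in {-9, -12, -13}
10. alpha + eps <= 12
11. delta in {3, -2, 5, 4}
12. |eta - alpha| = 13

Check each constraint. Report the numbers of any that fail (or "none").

The assignment fails constraints 4 and 7.

1. beta = 12 = 12 (first disjunct) — holds.
2. delta - eta = 3 - (-12) = 15 — holds.
3. eps = 8 ≠ 7, but alpha = 1 = 1 (second disjunct) — holds.
4. eta = -12 is even — fails.
5. eta - zeta = -12 - 8 = -20 — holds.
6. eta = -12 > -13, so we need alpha ≤ 3; alpha = 1 ≤ 3 — holds.
7. alpha + zeta = 1 + 8 = 9; 9 ≥ 6, bound 6 not met — fails.
8. eps + zeta = 8 + 8 = 16 — holds.
9. eta = -12 is in {-9, -12, -13} — holds.
10. alpha + eps = 1 + 8 = 9; 9 ≤ 12 — holds.
11. delta = 3 is in {3, -2, 5, 4} — holds.
12. |-12 - 1| = 13 — holds.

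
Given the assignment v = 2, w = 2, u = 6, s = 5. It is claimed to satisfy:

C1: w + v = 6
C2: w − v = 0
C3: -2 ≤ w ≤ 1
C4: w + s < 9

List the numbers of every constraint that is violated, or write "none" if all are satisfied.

Violated: 1, 3.

C1: w + v = 2 + 2 = 4, not 6 — violated.
C2: w − v = 2 − 2 = 0 — satisfied.
C3: w = 2 is outside [-2, 1] — violated.
C4: w + s = 2 + 5 = 7; 7 < 9 — satisfied.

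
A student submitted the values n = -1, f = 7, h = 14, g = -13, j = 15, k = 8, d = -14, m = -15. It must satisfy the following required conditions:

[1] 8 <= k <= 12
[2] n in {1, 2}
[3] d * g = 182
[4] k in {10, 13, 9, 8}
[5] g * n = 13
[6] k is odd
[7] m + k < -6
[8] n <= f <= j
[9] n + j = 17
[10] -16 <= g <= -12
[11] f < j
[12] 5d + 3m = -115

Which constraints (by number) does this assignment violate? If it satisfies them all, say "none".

[1] k = 8 lies in [8, 12]  holds
[2] n = -1 is not in {1, 2}  fails
[3] d * g = -14 * (-13) = 182  holds
[4] k = 8 is in {10, 13, 9, 8}  holds
[5] g * n = -13 * (-1) = 13  holds
[6] k = 8 is even  fails
[7] m + k = -15 + 8 = -7; -7 < -6  holds
[8] values -1 <= 7 <= 15  holds
[9] n + j = -1 + 15 = 14, not 17  fails
[10] g = -13 lies in [-16, -12]  holds
[11] f = 7, j = 15; 7 < 15  holds
[12] 5d + 3m = 5(-14) + 3(-15) = -115  holds

Constraints 2, 6, and 9 are violated.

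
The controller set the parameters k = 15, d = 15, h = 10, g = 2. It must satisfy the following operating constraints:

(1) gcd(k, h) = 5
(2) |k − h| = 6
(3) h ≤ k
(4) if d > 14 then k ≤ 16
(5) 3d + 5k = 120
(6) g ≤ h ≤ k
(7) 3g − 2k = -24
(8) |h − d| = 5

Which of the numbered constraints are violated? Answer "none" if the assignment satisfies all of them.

Constraint 2 is violated.

(1) gcd(15, 10) = 5  OK
(2) |15 − 10| = 5, not 6  FAIL
(3) h = 10, k = 15; 10 ≤ 15  OK
(4) d = 15 > 14, so we need k ≤ 16; k = 15 ≤ 16  OK
(5) 3d + 5k = 3(15) + 5(15) = 120  OK
(6) values 2 ≤ 10 ≤ 15  OK
(7) 3g − 2k = 3(2) − 2(15) = -24  OK
(8) |10 − 15| = 5  OK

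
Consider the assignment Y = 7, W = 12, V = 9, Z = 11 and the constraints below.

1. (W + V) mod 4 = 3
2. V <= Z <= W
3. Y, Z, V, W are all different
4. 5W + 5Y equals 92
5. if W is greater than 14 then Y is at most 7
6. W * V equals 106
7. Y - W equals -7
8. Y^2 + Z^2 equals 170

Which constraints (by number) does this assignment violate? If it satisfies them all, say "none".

1. W + V = 21; 21 mod 4 = 1, not 3  FAIL
2. values 9 <= 11 <= 12  OK
3. values 7, 11, 9, 12 are pairwise distinct  OK
4. 5W + 5Y = 5(12) + 5(7) = 95, not 92  FAIL
5. W = 12, not > 14; antecedent false, conditional vacuously true  OK
6. W * V = 12 * 9 = 108, not 106  FAIL
7. Y - W = 7 - 12 = -5, not -7  FAIL
8. Y^2 + Z^2 = 7^2 + 11^2 = 49 + 121 = 170  OK

Constraints 1, 4, 6, and 7 are violated.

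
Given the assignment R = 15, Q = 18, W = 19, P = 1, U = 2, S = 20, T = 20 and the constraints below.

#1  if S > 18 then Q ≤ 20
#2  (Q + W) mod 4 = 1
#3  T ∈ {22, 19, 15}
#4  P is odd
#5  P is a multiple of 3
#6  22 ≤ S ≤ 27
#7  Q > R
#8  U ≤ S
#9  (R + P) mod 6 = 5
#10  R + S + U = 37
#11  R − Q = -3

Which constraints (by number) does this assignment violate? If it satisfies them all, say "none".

#1 S = 20 > 18, so we need Q ≤ 20; Q = 18 ≤ 20 — OK.
#2 Q + W = 37; 37 mod 4 = 1 — OK.
#3 T = 20 is not in {22, 19, 15} — violated.
#4 P = 1 is odd — OK.
#5 1 = 3×0 + 1, so 3 does not divide 1 — violated.
#6 S = 20 is outside [22, 27] — violated.
#7 Q = 18, R = 15; 18 > 15 — OK.
#8 U = 2, S = 20; 2 ≤ 20 — OK.
#9 R + P = 16; 16 mod 6 = 4, not 5 — violated.
#10 R + S + U = 15 + 20 + 2 = 37 — OK.
#11 R − Q = 15 − 18 = -3 — OK.

No — constraints 3, 5, 6, and 9 are not satisfied.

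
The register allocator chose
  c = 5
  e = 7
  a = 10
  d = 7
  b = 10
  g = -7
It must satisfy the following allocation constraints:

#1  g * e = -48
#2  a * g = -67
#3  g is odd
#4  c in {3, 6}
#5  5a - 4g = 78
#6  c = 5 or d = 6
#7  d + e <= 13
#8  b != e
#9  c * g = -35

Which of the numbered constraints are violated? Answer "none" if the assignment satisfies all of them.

No — constraints 1, 2, 4, 7 are not satisfied.

#1 g * e = -7 * 7 = -49, not -48 — fails.
#2 a * g = 10 * (-7) = -70, not -67 — fails.
#3 g = -7 is odd — holds.
#4 c = 5 is not in {3, 6} — fails.
#5 5a - 4g = 5(10) - 4(-7) = 78 — holds.
#6 c = 5 = 5 (first disjunct) — holds.
#7 d + e = 7 + 7 = 14; 14 > 13, bound 13 not met — fails.
#8 b = 10, e = 7; distinct — holds.
#9 c * g = 5 * (-7) = -35 — holds.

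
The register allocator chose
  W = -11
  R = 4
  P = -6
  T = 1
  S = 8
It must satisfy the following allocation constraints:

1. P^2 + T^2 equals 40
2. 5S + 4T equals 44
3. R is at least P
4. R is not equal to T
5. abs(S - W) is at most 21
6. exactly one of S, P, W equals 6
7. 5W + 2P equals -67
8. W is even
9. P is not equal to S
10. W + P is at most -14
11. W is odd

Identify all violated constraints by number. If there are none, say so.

1. P^2 + T^2 = (-6)^2 + 1^2 = 36 + 1 = 37, not 40 — fails.
2. 5S + 4T = 5(8) + 4(1) = 44 — holds.
3. R = 4, P = -6; 4 ≥ -6 — holds.
4. R = 4, T = 1; distinct — holds.
5. abs(8 - (-11)) = 19; 19 ≤ 21 — holds.
6. S=8, P=-6, W=-11; 0 of them equal 6, not exactly one — fails.
7. 5W + 2P = 5(-11) + 2(-6) = -67 — holds.
8. W = -11 is odd — fails.
9. P = -6, S = 8; distinct — holds.
10. W + P = -11 + (-6) = -17; -17 ≤ -14 — holds.
11. W = -11 is odd — holds.

No — constraints 1, 6, and 8 are not satisfied.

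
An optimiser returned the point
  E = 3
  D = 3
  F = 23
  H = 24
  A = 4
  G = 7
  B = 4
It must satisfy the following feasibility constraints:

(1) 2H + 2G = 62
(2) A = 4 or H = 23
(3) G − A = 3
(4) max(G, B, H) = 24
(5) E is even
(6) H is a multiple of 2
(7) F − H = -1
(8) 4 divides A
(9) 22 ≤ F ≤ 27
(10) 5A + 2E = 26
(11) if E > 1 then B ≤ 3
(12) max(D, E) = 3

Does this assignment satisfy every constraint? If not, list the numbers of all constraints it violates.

Constraints 5 and 11 are violated.

(1) 2H + 2G = 2(24) + 2(7) = 62  holds
(2) A = 4 = 4 (first disjunct)  holds
(3) G − A = 7 − 4 = 3  holds
(4) max(7, 4, 24) = 24  holds
(5) E = 3 is odd  fails
(6) 24 / 2 = 12, so 2 divides 24  holds
(7) F − H = 23 − 24 = -1  holds
(8) 4 / 4 = 1, so 4 divides 4  holds
(9) F = 23 lies in [22, 27]  holds
(10) 5A + 2E = 5(4) + 2(3) = 26  holds
(11) E = 3 > 1, so we need B ≤ 3; but B = 4 > 3  fails
(12) max(3, 3) = 3  holds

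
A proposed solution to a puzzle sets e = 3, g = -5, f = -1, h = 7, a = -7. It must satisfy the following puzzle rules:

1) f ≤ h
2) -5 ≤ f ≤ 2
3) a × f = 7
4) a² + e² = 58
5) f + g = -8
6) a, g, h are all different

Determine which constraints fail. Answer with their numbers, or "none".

1) f = -1, h = 7; -1 ≤ 7  true
2) f = -1 lies in [-5, 2]  true
3) a × f = -7 × (-1) = 7  true
4) a² + e² = (-7)² + 3² = 49 + 9 = 58  true
5) f + g = -1 + (-5) = -6, not -8  false
6) values -7, -5, 7 are pairwise distinct  true

Constraint 5 does not hold.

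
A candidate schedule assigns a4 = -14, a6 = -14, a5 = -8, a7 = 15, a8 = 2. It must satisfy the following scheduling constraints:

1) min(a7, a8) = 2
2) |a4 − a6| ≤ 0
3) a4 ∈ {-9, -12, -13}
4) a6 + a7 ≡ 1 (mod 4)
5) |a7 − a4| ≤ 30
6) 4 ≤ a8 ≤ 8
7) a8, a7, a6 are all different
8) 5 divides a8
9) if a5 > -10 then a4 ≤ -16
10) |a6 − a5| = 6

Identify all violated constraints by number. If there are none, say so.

1) min(15, 2) = 2 — holds.
2) |-14 − (-14)| = 0; 0 ≤ 0 — holds.
3) a4 = -14 is not in {-9, -12, -13} — does not hold.
4) a6 + a7 = 1; 1 mod 4 = 1 — holds.
5) |15 − (-14)| = 29; 29 ≤ 30 — holds.
6) a8 = 2 is outside [4, 8] — does not hold.
7) values 2, 15, -14 are pairwise distinct — holds.
8) 2 = 5×0 + 2, so 5 does not divide 2 — does not hold.
9) a5 = -8 > -10, so we need a4 ≤ -16; but a4 = -14 > -16 — does not hold.
10) |-14 − (-8)| = 6 — holds.

No — constraints 3, 6, 8, 9 are not satisfied.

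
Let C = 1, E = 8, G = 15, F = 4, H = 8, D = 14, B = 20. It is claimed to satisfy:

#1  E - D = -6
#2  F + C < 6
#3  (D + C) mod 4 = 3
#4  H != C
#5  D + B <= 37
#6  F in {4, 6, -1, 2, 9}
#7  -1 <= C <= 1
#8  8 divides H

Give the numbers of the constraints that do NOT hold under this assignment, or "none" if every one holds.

#1 E - D = 8 - 14 = -6  true
#2 F + C = 4 + 1 = 5; 5 < 6  true
#3 D + C = 15; 15 mod 4 = 3  true
#4 H = 8, C = 1; distinct  true
#5 D + B = 14 + 20 = 34; 34 ≤ 37  true
#6 F = 4 is in {4, 6, -1, 2, 9}  true
#7 C = 1 lies in [-1, 1]  true
#8 8 / 8 = 1, so 8 divides 8  true

The assignment satisfies every constraint.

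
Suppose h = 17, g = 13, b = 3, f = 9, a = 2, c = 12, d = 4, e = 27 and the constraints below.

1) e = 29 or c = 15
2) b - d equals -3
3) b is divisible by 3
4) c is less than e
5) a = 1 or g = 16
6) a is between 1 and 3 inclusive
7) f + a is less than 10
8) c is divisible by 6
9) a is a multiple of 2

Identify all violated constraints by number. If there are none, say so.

No — constraints 1, 2, 5, 7 are not satisfied.

1) e = 27 ≠ 29 and c = 12 ≠ 15; both disjuncts false — violated.
2) b - d = 3 - 4 = -1, not -3 — violated.
3) 3 / 3 = 1, so 3 divides 3 — satisfied.
4) c = 12, e = 27; 12 < 27 — satisfied.
5) a = 2 ≠ 1 and g = 13 ≠ 16; both disjuncts false — violated.
6) a = 2 lies in [1, 3] — satisfied.
7) f + a = 9 + 2 = 11; 11 ≥ 10, bound 10 not met — violated.
8) 12 / 6 = 2, so 6 divides 12 — satisfied.
9) 2 / 2 = 1, so 2 divides 2 — satisfied.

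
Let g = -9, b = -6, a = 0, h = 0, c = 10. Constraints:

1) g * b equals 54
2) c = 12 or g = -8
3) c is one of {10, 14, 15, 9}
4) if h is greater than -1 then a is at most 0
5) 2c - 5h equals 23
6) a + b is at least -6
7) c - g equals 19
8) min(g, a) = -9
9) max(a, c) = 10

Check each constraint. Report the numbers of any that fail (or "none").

Violated: 2, 5.

1) g * b = -9 * (-6) = 54 — holds.
2) c = 10 ≠ 12 and g = -9 ≠ -8; both disjuncts false — does not hold.
3) c = 10 is in {10, 14, 15, 9} — holds.
4) h = 0 > -1, so we need a ≤ 0; a = 0 ≤ 0 — holds.
5) 2c - 5h = 2(10) - 5(0) = 20, not 23 — does not hold.
6) a + b = 0 + (-6) = -6; -6 ≥ -6 — holds.
7) c - g = 10 - (-9) = 19 — holds.
8) min(-9, 0) = -9 — holds.
9) max(0, 10) = 10 — holds.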